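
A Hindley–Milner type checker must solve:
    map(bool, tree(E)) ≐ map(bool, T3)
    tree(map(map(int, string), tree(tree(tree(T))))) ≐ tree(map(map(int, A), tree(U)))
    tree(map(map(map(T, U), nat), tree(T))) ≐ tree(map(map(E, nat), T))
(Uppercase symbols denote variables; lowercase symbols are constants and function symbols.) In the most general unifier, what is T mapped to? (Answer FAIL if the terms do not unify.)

FAIL

Decompose map/2: bool ≐ bool,  tree(E) ≐ T3.
Delete trivial equation bool ≐ bool.
Bind T3 := tree(E); no other remaining equation mentions T3.
Decompose tree/1: map(map(int, string), tree(tree(tree(T)))) ≐ map(map(int, A), tree(U)).
Decompose map/2: map(int, string) ≐ map(int, A),  tree(tree(tree(T))) ≐ tree(U).
Decompose map/2: int ≐ int,  string ≐ A.
Delete trivial equation int ≐ int.
Bind A := string; no other remaining equation mentions A.
Decompose tree/1: tree(tree(T)) ≐ U.
Bind U := tree(tree(T)); substituting into the remaining equation gives: tree(map(map(map(T, tree(tree(T))), nat), tree(T))) ≐ tree(map(map(E, nat), T)).
Decompose tree/1: map(map(map(T, tree(tree(T))), nat), tree(T)) ≐ map(map(E, nat), T).
Decompose map/2: map(map(T, tree(tree(T))), nat) ≐ map(E, nat),  tree(T) ≐ T.
Decompose map/2: map(T, tree(tree(T))) ≐ E,  nat ≐ nat.
Bind E := map(T, tree(tree(T))); no other remaining equation mentions E. Substituting into the earlier binding gives T3 := tree(map(T, tree(tree(T)))).
Delete trivial equation nat ≐ nat.
Occurs check fails: T occurs in tree(T); the equation T ≐ tree(T) has no finite solution.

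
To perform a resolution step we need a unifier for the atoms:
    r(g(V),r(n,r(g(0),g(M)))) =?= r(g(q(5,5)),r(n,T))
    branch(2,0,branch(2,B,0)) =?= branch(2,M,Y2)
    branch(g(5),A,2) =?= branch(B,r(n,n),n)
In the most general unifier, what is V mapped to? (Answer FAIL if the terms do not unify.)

Decompose r/2: g(V) =?= g(q(5,5)),  r(n,r(g(0),g(M))) =?= r(n,T).
Decompose g/1: V =?= q(5,5).
Bind V := q(5,5); no other remaining equation mentions V.
Decompose r/2: n =?= n,  r(g(0),g(M)) =?= T.
Delete trivial equation n =?= n.
Bind T := r(g(0),g(M)); no other remaining equation mentions T.
Decompose branch/3: 2 =?= 2,  0 =?= M,  branch(2,B,0) =?= Y2.
Delete trivial equation 2 =?= 2.
Bind M := 0; no other remaining equation mentions M. Substituting into the earlier binding gives T := r(g(0),g(0)).
Bind Y2 := branch(2,B,0); no other remaining equation mentions Y2.
Decompose branch/3: g(5) =?= B,  A =?= r(n,n),  2 =?= n.
Bind B := g(5); no other remaining equation mentions B. Substituting into the earlier binding gives Y2 := branch(2,g(5),0).
Bind A := r(n,n); no other remaining equation mentions A.
Clash: constants 2 and n differ; no unifier exists.

FAIL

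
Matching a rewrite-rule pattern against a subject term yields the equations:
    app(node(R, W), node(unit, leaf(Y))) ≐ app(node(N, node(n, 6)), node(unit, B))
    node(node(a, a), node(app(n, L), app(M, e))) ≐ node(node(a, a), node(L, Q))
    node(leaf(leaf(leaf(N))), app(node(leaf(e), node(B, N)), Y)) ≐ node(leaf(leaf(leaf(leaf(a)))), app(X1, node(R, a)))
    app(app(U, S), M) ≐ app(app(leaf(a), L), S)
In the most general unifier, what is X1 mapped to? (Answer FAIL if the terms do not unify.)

FAIL

Decompose app/2: node(R, W) ≐ node(N, node(n, 6)),  node(unit, leaf(Y)) ≐ node(unit, B).
Decompose node/2: R ≐ N,  W ≐ node(n, 6).
Bind R := N; substituting into the one remaining equation that mentions R gives: node(leaf(leaf(leaf(N))), app(node(leaf(e), node(B, N)), Y)) ≐ node(leaf(leaf(leaf(leaf(a)))), app(X1, node(N, a))).
Bind W := node(n, 6); no other remaining equation mentions W.
Decompose node/2: unit ≐ unit,  leaf(Y) ≐ B.
Delete trivial equation unit ≐ unit.
Bind B := leaf(Y); substituting into the one remaining equation that mentions B gives: node(leaf(leaf(leaf(N))), app(node(leaf(e), node(leaf(Y), N)), Y)) ≐ node(leaf(leaf(leaf(leaf(a)))), app(X1, node(N, a))).
Decompose node/2: node(a, a) ≐ node(a, a),  node(app(n, L), app(M, e)) ≐ node(L, Q).
Delete trivial equation node(a, a) ≐ node(a, a).
Decompose node/2: app(n, L) ≐ L,  app(M, e) ≐ Q.
Occurs check fails: L occurs in app(n, L); the equation L ≐ app(n, L) has no finite solution.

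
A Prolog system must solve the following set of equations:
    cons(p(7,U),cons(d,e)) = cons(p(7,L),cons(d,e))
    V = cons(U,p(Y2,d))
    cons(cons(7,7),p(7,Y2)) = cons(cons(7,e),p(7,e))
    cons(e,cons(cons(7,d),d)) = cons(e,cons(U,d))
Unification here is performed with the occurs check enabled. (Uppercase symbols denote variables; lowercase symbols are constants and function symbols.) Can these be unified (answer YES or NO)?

Decompose cons/2: p(7,U) = p(7,L),  cons(d,e) = cons(d,e).
Decompose p/2: 7 = 7,  U = L.
Delete trivial equation 7 = 7.
Bind U := L; substituting into the 2 remaining equations that mention U gives: V = cons(L,p(Y2,d)),  cons(e,cons(cons(7,d),d)) = cons(e,cons(L,d)).
Delete trivial equation cons(d,e) = cons(d,e).
Bind V := cons(L,p(Y2,d)); no other remaining equation mentions V.
Decompose cons/2: cons(7,7) = cons(7,e),  p(7,Y2) = p(7,e).
Decompose cons/2: 7 = 7,  7 = e.
Delete trivial equation 7 = 7.
Clash: constants 7 and e differ; no unifier exists.

NO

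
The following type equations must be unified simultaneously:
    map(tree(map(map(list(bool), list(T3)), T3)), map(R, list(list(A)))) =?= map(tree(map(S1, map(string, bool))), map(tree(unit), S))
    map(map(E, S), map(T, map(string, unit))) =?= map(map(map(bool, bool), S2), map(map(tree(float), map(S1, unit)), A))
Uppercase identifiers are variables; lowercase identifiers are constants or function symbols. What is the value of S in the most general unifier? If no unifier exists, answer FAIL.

list(list(map(string, unit)))

Decompose map/2: tree(map(map(list(bool), list(T3)), T3)) =?= tree(map(S1, map(string, bool))),  map(R, list(list(A))) =?= map(tree(unit), S).
Decompose tree/1: map(map(list(bool), list(T3)), T3) =?= map(S1, map(string, bool)).
Decompose map/2: map(list(bool), list(T3)) =?= S1,  T3 =?= map(string, bool).
Bind S1 := map(list(bool), list(T3)); substituting into the one remaining equation that mentions S1 gives: map(map(E, S), map(T, map(string, unit))) =?= map(map(map(bool, bool), S2), map(map(tree(float), map(map(list(bool), list(T3)), unit)), A)).
Bind T3 := map(string, bool); substituting into the one remaining equation that mentions T3 gives: map(map(E, S), map(T, map(string, unit))) =?= map(map(map(bool, bool), S2), map(map(tree(float), map(map(list(bool), list(map(string, bool))), unit)), A)). Substituting into the earlier binding gives S1 := map(list(bool), list(map(string, bool))).
Decompose map/2: R =?= tree(unit),  list(list(A)) =?= S.
Bind R := tree(unit); no other remaining equation mentions R.
Bind S := list(list(A)); substituting into the remaining equation gives: map(map(E, list(list(A))), map(T, map(string, unit))) =?= map(map(map(bool, bool), S2), map(map(tree(float), map(map(list(bool), list(map(string, bool))), unit)), A)).
Decompose map/2: map(E, list(list(A))) =?= map(map(bool, bool), S2),  map(T, map(string, unit)) =?= map(map(tree(float), map(map(list(bool), list(map(string, bool))), unit)), A).
Decompose map/2: E =?= map(bool, bool),  list(list(A)) =?= S2.
Bind E := map(bool, bool); no other remaining equation mentions E.
Bind S2 := list(list(A)); no other remaining equation mentions S2.
Decompose map/2: T =?= map(tree(float), map(map(list(bool), list(map(string, bool))), unit)),  map(string, unit) =?= A.
Bind T := map(tree(float), map(map(list(bool), list(map(string, bool))), unit)); no other remaining equation mentions T.
Bind A := map(string, unit). Substituting into the earlier bindings gives S := list(list(map(string, unit))), S2 := list(list(map(string, unit))).
MGU = { S1 := map(list(bool), list(map(string, bool))), T3 := map(string, bool), R := tree(unit), S := list(list(map(string, unit))), E := map(bool, bool), S2 := list(list(map(string, unit))), T := map(tree(float), map(map(list(bool), list(map(string, bool))), unit)), A := map(string, unit) }, so S := list(list(map(string, unit))).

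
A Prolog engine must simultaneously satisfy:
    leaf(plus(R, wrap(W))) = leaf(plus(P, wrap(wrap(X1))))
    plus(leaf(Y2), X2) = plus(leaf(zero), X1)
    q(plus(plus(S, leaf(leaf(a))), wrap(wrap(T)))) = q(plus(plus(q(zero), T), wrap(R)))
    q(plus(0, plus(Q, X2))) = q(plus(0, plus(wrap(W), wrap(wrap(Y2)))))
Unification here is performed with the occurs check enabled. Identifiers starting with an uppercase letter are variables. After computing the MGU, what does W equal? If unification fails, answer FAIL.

Decompose leaf/1: plus(R, wrap(W)) = plus(P, wrap(wrap(X1))).
Decompose plus/2: R = P,  wrap(W) = wrap(wrap(X1)).
Bind R := P; substituting into the one remaining equation that mentions R gives: q(plus(plus(S, leaf(leaf(a))), wrap(wrap(T)))) = q(plus(plus(q(zero), T), wrap(P))).
Decompose wrap/1: W = wrap(X1).
Bind W := wrap(X1); substituting into the one remaining equation that mentions W gives: q(plus(0, plus(Q, X2))) = q(plus(0, plus(wrap(wrap(X1)), wrap(wrap(Y2))))).
Decompose plus/2: leaf(Y2) = leaf(zero),  X2 = X1.
Decompose leaf/1: Y2 = zero.
Bind Y2 := zero; substituting into the one remaining equation that mentions Y2 gives: q(plus(0, plus(Q, X2))) = q(plus(0, plus(wrap(wrap(X1)), wrap(wrap(zero))))).
Bind X2 := X1; substituting into the one remaining equation that mentions X2 gives: q(plus(0, plus(Q, X1))) = q(plus(0, plus(wrap(wrap(X1)), wrap(wrap(zero))))).
Decompose q/1: plus(plus(S, leaf(leaf(a))), wrap(wrap(T))) = plus(plus(q(zero), T), wrap(P)).
Decompose plus/2: plus(S, leaf(leaf(a))) = plus(q(zero), T),  wrap(wrap(T)) = wrap(P).
Decompose plus/2: S = q(zero),  leaf(leaf(a)) = T.
Bind S := q(zero); no other remaining equation mentions S.
Bind T := leaf(leaf(a)); substituting into the one remaining equation that mentions T gives: wrap(wrap(leaf(leaf(a)))) = wrap(P).
Decompose wrap/1: wrap(leaf(leaf(a))) = P.
Bind P := wrap(leaf(leaf(a))); no other remaining equation mentions P. Substituting into the earlier binding gives R := wrap(leaf(leaf(a))).
Decompose q/1: plus(0, plus(Q, X1)) = plus(0, plus(wrap(wrap(X1)), wrap(wrap(zero)))).
Decompose plus/2: 0 = 0,  plus(Q, X1) = plus(wrap(wrap(X1)), wrap(wrap(zero))).
Delete trivial equation 0 = 0.
Decompose plus/2: Q = wrap(wrap(X1)),  X1 = wrap(wrap(zero)).
Bind Q := wrap(wrap(X1)); no other remaining equation mentions Q.
Bind X1 := wrap(wrap(zero)). Substituting into the earlier bindings gives W := wrap(wrap(wrap(zero))), X2 := wrap(wrap(zero)), Q := wrap(wrap(wrap(wrap(zero)))).
MGU = { R ↦ wrap(leaf(leaf(a))), W ↦ wrap(wrap(wrap(zero))), Y2 ↦ zero, X2 ↦ wrap(wrap(zero)), S ↦ q(zero), T ↦ leaf(leaf(a)), P ↦ wrap(leaf(leaf(a))), Q ↦ wrap(wrap(wrap(wrap(zero)))), X1 ↦ wrap(wrap(zero)) }, so W ↦ wrap(wrap(wrap(zero))).

wrap(wrap(wrap(zero)))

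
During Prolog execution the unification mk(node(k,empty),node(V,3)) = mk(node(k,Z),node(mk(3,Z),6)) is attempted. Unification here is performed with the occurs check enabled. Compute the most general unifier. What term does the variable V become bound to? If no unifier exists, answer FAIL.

Decompose mk/2: node(k,empty) = node(k,Z),  node(V,3) = node(mk(3,Z),6).
Decompose node/2: k = k,  empty = Z.
Delete trivial equation k = k.
Bind Z := empty; substituting into the remaining equation gives: node(V,3) = node(mk(3,empty),6).
Decompose node/2: V = mk(3,empty),  3 = 6.
Bind V := mk(3,empty); no other remaining equation mentions V.
Clash: constants 3 and 6 differ; no unifier exists.

FAIL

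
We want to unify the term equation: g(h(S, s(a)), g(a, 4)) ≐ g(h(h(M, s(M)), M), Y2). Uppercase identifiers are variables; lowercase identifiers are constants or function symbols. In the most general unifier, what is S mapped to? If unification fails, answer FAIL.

Decompose g/2: h(S, s(a)) ≐ h(h(M, s(M)), M),  g(a, 4) ≐ Y2.
Decompose h/2: S ≐ h(M, s(M)),  s(a) ≐ M.
Bind S := h(M, s(M)); no other remaining equation mentions S.
Bind M := s(a); no other remaining equation mentions M. Substituting into the earlier binding gives S := h(s(a), s(s(a))).
Bind Y2 := g(a, 4).
MGU = { S -> h(s(a), s(s(a))), M -> s(a), Y2 -> g(a, 4) }, so S -> h(s(a), s(s(a))).

h(s(a), s(s(a)))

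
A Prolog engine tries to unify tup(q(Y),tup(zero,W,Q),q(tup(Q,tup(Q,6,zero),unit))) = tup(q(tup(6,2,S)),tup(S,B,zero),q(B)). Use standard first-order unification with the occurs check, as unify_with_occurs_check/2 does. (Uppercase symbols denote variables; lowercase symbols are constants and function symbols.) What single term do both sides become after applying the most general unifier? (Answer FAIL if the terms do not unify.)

Decompose tup/3: q(Y) = q(tup(6,2,S)),  tup(zero,W,Q) = tup(S,B,zero),  q(tup(Q,tup(Q,6,zero),unit)) = q(B).
Decompose q/1: Y = tup(6,2,S).
Bind Y := tup(6,2,S); no other remaining equation mentions Y.
Decompose tup/3: zero = S,  W = B,  Q = zero.
Bind S := zero; no other remaining equation mentions S. Substituting into the earlier binding gives Y := tup(6,2,zero).
Bind W := B; no other remaining equation mentions W.
Bind Q := zero; substituting into the remaining equation gives: q(tup(zero,tup(zero,6,zero),unit)) = q(B).
Decompose q/1: tup(zero,tup(zero,6,zero),unit) = B.
Bind B := tup(zero,tup(zero,6,zero),unit). Substituting into the earlier binding gives W := tup(zero,tup(zero,6,zero),unit).
Applying the MGU to either side gives tup(q(tup(6,2,zero)),tup(zero,tup(zero,tup(zero,6,zero),unit),zero),q(tup(zero,tup(zero,6,zero),unit))).

tup(q(tup(6,2,zero)),tup(zero,tup(zero,tup(zero,6,zero),unit),zero),q(tup(zero,tup(zero,6,zero),unit)))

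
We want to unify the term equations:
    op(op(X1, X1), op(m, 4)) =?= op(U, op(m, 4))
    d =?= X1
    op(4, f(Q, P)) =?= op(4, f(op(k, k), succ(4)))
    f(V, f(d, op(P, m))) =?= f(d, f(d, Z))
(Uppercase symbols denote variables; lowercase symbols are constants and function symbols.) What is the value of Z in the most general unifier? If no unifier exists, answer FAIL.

Decompose op/2: op(X1, X1) =?= U,  op(m, 4) =?= op(m, 4).
Bind U := op(X1, X1); no other remaining equation mentions U.
Delete trivial equation op(m, 4) =?= op(m, 4).
Bind X1 := d; no other remaining equation mentions X1. Substituting into the earlier binding gives U := op(d, d).
Decompose op/2: 4 =?= 4,  f(Q, P) =?= f(op(k, k), succ(4)).
Delete trivial equation 4 =?= 4.
Decompose f/2: Q =?= op(k, k),  P =?= succ(4).
Bind Q := op(k, k); no other remaining equation mentions Q.
Bind P := succ(4); substituting into the remaining equation gives: f(V, f(d, op(succ(4), m))) =?= f(d, f(d, Z)).
Decompose f/2: V =?= d,  f(d, op(succ(4), m)) =?= f(d, Z).
Bind V := d; no other remaining equation mentions V.
Decompose f/2: d =?= d,  op(succ(4), m) =?= Z.
Delete trivial equation d =?= d.
Bind Z := op(succ(4), m).
MGU = { U ↦ op(d, d), X1 ↦ d, Q ↦ op(k, k), P ↦ succ(4), V ↦ d, Z ↦ op(succ(4), m) }, so Z ↦ op(succ(4), m).

op(succ(4), m)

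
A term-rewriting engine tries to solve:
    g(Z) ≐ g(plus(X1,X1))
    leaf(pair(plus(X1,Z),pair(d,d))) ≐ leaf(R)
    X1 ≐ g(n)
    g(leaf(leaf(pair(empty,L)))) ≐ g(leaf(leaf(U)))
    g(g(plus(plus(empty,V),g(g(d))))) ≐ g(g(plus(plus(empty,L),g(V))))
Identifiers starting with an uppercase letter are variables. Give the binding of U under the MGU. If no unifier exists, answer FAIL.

Decompose g/1: Z ≐ plus(X1,X1).
Bind Z := plus(X1,X1); substituting into the one remaining equation that mentions Z gives: leaf(pair(plus(X1,plus(X1,X1)),pair(d,d))) ≐ leaf(R).
Decompose leaf/1: pair(plus(X1,plus(X1,X1)),pair(d,d)) ≐ R.
Bind R := pair(plus(X1,plus(X1,X1)),pair(d,d)); no other remaining equation mentions R.
Bind X1 := g(n); no other remaining equation mentions X1. Substituting into the earlier bindings gives Z := plus(g(n),g(n)), R := pair(plus(g(n),plus(g(n),g(n))),pair(d,d)).
Decompose g/1: leaf(leaf(pair(empty,L))) ≐ leaf(leaf(U)).
Decompose leaf/1: leaf(pair(empty,L)) ≐ leaf(U).
Decompose leaf/1: pair(empty,L) ≐ U.
Bind U := pair(empty,L); no other remaining equation mentions U.
Decompose g/1: g(plus(plus(empty,V),g(g(d)))) ≐ g(plus(plus(empty,L),g(V))).
Decompose g/1: plus(plus(empty,V),g(g(d))) ≐ plus(plus(empty,L),g(V)).
Decompose plus/2: plus(empty,V) ≐ plus(empty,L),  g(g(d)) ≐ g(V).
Decompose plus/2: empty ≐ empty,  V ≐ L.
Delete trivial equation empty ≐ empty.
Bind V := L; substituting into the remaining equation gives: g(g(d)) ≐ g(L).
Decompose g/1: g(d) ≐ L.
Bind L := g(d). Substituting into the earlier bindings gives U := pair(empty,g(d)), V := g(d).
MGU = { Z -> plus(g(n),g(n)), R -> pair(plus(g(n),plus(g(n),g(n))),pair(d,d)), X1 -> g(n), U -> pair(empty,g(d)), V -> g(d), L -> g(d) }, so U -> pair(empty,g(d)).

pair(empty,g(d))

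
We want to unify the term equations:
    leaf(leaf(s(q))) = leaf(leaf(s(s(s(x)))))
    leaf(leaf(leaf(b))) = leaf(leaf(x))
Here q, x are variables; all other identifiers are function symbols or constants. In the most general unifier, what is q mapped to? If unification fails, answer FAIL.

Decompose leaf/1: leaf(s(q)) = leaf(s(s(s(x)))).
Decompose leaf/1: s(q) = s(s(s(x))).
Decompose s/1: q = s(s(x)).
Bind q := s(s(x)); no other remaining equation mentions q.
Decompose leaf/1: leaf(leaf(b)) = leaf(x).
Decompose leaf/1: leaf(b) = x.
Bind x := leaf(b). Substituting into the earlier binding gives q := s(s(leaf(b))).
MGU = { q ↦ s(s(leaf(b))), x ↦ leaf(b) }, so q ↦ s(s(leaf(b))).

s(s(leaf(b)))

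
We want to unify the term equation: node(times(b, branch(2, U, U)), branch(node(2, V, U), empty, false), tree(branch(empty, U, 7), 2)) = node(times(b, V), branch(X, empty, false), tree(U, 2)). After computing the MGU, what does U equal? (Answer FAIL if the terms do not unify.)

Decompose node/3: times(b, branch(2, U, U)) = times(b, V),  branch(node(2, V, U), empty, false) = branch(X, empty, false),  tree(branch(empty, U, 7), 2) = tree(U, 2).
Decompose times/2: b = b,  branch(2, U, U) = V.
Delete trivial equation b = b.
Bind V := branch(2, U, U); substituting into the one remaining equation that mentions V gives: branch(node(2, branch(2, U, U), U), empty, false) = branch(X, empty, false).
Decompose branch/3: node(2, branch(2, U, U), U) = X,  empty = empty,  false = false.
Bind X := node(2, branch(2, U, U), U); no other remaining equation mentions X.
Delete trivial equation empty = empty.
Delete trivial equation false = false.
Decompose tree/2: branch(empty, U, 7) = U,  2 = 2.
Occurs check fails: U occurs in branch(empty, U, 7); the equation U = branch(empty, U, 7) has no finite solution.

FAIL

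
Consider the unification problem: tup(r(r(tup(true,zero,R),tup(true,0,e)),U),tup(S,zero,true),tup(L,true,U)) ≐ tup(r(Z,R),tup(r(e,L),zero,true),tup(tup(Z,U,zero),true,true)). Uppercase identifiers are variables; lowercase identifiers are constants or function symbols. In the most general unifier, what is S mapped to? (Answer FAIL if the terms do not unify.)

Decompose tup/3: r(r(tup(true,zero,R),tup(true,0,e)),U) ≐ r(Z,R),  tup(S,zero,true) ≐ tup(r(e,L),zero,true),  tup(L,true,U) ≐ tup(tup(Z,U,zero),true,true).
Decompose r/2: r(tup(true,zero,R),tup(true,0,e)) ≐ Z,  U ≐ R.
Bind Z := r(tup(true,zero,R),tup(true,0,e)); substituting into the one remaining equation that mentions Z gives: tup(L,true,U) ≐ tup(tup(r(tup(true,zero,R),tup(true,0,e)),U,zero),true,true).
Bind U := R; substituting into the one remaining equation that mentions U gives: tup(L,true,R) ≐ tup(tup(r(tup(true,zero,R),tup(true,0,e)),R,zero),true,true).
Decompose tup/3: S ≐ r(e,L),  zero ≐ zero,  true ≐ true.
Bind S := r(e,L); no other remaining equation mentions S.
Delete trivial equation zero ≐ zero.
Delete trivial equation true ≐ true.
Decompose tup/3: L ≐ tup(r(tup(true,zero,R),tup(true,0,e)),R,zero),  true ≐ true,  R ≐ true.
Bind L := tup(r(tup(true,zero,R),tup(true,0,e)),R,zero); no other remaining equation mentions L. Substituting into the earlier binding gives S := r(e,tup(r(tup(true,zero,R),tup(true,0,e)),R,zero)).
Delete trivial equation true ≐ true.
Bind R := true. Substituting into the earlier bindings gives Z := r(tup(true,zero,true),tup(true,0,e)), U := true, S := r(e,tup(r(tup(true,zero,true),tup(true,0,e)),true,zero)), L := tup(r(tup(true,zero,true),tup(true,0,e)),true,zero).
MGU = { Z ↦ r(tup(true,zero,true),tup(true,0,e)), U ↦ true, S ↦ r(e,tup(r(tup(true,zero,true),tup(true,0,e)),true,zero)), L ↦ tup(r(tup(true,zero,true),tup(true,0,e)),true,zero), R ↦ true }, so S ↦ r(e,tup(r(tup(true,zero,true),tup(true,0,e)),true,zero)).

r(e,tup(r(tup(true,zero,true),tup(true,0,e)),true,zero))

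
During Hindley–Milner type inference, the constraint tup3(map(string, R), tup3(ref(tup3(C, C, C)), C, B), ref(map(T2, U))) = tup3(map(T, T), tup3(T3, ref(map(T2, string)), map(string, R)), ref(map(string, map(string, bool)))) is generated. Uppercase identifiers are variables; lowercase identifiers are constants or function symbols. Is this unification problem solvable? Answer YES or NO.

YES

Decompose tup3/3: map(string, R) = map(T, T),  tup3(ref(tup3(C, C, C)), C, B) = tup3(T3, ref(map(T2, string)), map(string, R)),  ref(map(T2, U)) = ref(map(string, map(string, bool))).
Decompose map/2: string = T,  R = T.
Bind T := string; substituting into the one remaining equation that mentions T gives: R = string.
Bind R := string; substituting into the one remaining equation that mentions R gives: tup3(ref(tup3(C, C, C)), C, B) = tup3(T3, ref(map(T2, string)), map(string, string)).
Decompose tup3/3: ref(tup3(C, C, C)) = T3,  C = ref(map(T2, string)),  B = map(string, string).
Bind T3 := ref(tup3(C, C, C)); no other remaining equation mentions T3.
Bind C := ref(map(T2, string)); no other remaining equation mentions C. Substituting into the earlier binding gives T3 := ref(tup3(ref(map(T2, string)), ref(map(T2, string)), ref(map(T2, string)))).
Bind B := map(string, string); no other remaining equation mentions B.
Decompose ref/1: map(T2, U) = map(string, map(string, bool)).
Decompose map/2: T2 = string,  U = map(string, bool).
Bind T2 := string; no other remaining equation mentions T2. Substituting into the earlier bindings gives T3 := ref(tup3(ref(map(string, string)), ref(map(string, string)), ref(map(string, string)))), C := ref(map(string, string)).
Bind U := map(string, bool).
No equations remain and no clash or occurs-check failure arose, so a unifier exists.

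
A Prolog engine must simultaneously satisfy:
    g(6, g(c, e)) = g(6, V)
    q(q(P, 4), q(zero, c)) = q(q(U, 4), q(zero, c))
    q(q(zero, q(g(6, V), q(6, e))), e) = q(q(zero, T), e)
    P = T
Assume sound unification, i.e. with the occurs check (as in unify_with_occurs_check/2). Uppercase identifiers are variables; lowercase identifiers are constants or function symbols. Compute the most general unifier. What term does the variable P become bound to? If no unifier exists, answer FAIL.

q(g(6, g(c, e)), q(6, e))

Decompose g/2: 6 = 6,  g(c, e) = V.
Delete trivial equation 6 = 6.
Bind V := g(c, e); substituting into the one remaining equation that mentions V gives: q(q(zero, q(g(6, g(c, e)), q(6, e))), e) = q(q(zero, T), e).
Decompose q/2: q(P, 4) = q(U, 4),  q(zero, c) = q(zero, c).
Decompose q/2: P = U,  4 = 4.
Bind P := U; substituting into the one remaining equation that mentions P gives: U = T.
Delete trivial equation 4 = 4.
Delete trivial equation q(zero, c) = q(zero, c).
Decompose q/2: q(zero, q(g(6, g(c, e)), q(6, e))) = q(zero, T),  e = e.
Decompose q/2: zero = zero,  q(g(6, g(c, e)), q(6, e)) = T.
Delete trivial equation zero = zero.
Bind T := q(g(6, g(c, e)), q(6, e)); substituting into the one remaining equation that mentions T gives: U = q(g(6, g(c, e)), q(6, e)).
Delete trivial equation e = e.
Bind U := q(g(6, g(c, e)), q(6, e)). Substituting into the earlier binding gives P := q(g(6, g(c, e)), q(6, e)).
MGU = { V = g(c, e), P = q(g(6, g(c, e)), q(6, e)), T = q(g(6, g(c, e)), q(6, e)), U = q(g(6, g(c, e)), q(6, e)) }, so P = q(g(6, g(c, e)), q(6, e)).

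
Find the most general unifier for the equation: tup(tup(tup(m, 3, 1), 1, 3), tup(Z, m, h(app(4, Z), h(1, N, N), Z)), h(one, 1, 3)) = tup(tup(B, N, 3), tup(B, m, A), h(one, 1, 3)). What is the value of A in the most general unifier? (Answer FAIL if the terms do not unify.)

h(app(4, tup(m, 3, 1)), h(1, 1, 1), tup(m, 3, 1))

Decompose tup/3: tup(tup(m, 3, 1), 1, 3) = tup(B, N, 3),  tup(Z, m, h(app(4, Z), h(1, N, N), Z)) = tup(B, m, A),  h(one, 1, 3) = h(one, 1, 3).
Decompose tup/3: tup(m, 3, 1) = B,  1 = N,  3 = 3.
Bind B := tup(m, 3, 1); substituting into the one remaining equation that mentions B gives: tup(Z, m, h(app(4, Z), h(1, N, N), Z)) = tup(tup(m, 3, 1), m, A).
Bind N := 1; substituting into the one remaining equation that mentions N gives: tup(Z, m, h(app(4, Z), h(1, 1, 1), Z)) = tup(tup(m, 3, 1), m, A).
Delete trivial equation 3 = 3.
Decompose tup/3: Z = tup(m, 3, 1),  m = m,  h(app(4, Z), h(1, 1, 1), Z) = A.
Bind Z := tup(m, 3, 1); substituting into the one remaining equation that mentions Z gives: h(app(4, tup(m, 3, 1)), h(1, 1, 1), tup(m, 3, 1)) = A.
Delete trivial equation m = m.
Bind A := h(app(4, tup(m, 3, 1)), h(1, 1, 1), tup(m, 3, 1)); no other remaining equation mentions A.
Delete trivial equation h(one, 1, 3) = h(one, 1, 3).
MGU = { B -> tup(m, 3, 1), N -> 1, Z -> tup(m, 3, 1), A -> h(app(4, tup(m, 3, 1)), h(1, 1, 1), tup(m, 3, 1)) }, so A -> h(app(4, tup(m, 3, 1)), h(1, 1, 1), tup(m, 3, 1)).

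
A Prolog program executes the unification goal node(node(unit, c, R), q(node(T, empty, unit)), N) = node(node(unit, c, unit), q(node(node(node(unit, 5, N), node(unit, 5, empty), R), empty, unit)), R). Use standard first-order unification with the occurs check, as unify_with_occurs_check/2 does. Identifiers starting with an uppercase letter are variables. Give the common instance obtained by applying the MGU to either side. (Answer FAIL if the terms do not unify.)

Decompose node/3: node(unit, c, R) = node(unit, c, unit),  q(node(T, empty, unit)) = q(node(node(node(unit, 5, N), node(unit, 5, empty), R), empty, unit)),  N = R.
Decompose node/3: unit = unit,  c = c,  R = unit.
Delete trivial equation unit = unit.
Delete trivial equation c = c.
Bind R := unit; substituting into the remaining equations gives: q(node(T, empty, unit)) = q(node(node(node(unit, 5, N), node(unit, 5, empty), unit), empty, unit)),  N = unit.
Decompose q/1: node(T, empty, unit) = node(node(node(unit, 5, N), node(unit, 5, empty), unit), empty, unit).
Decompose node/3: T = node(node(unit, 5, N), node(unit, 5, empty), unit),  empty = empty,  unit = unit.
Bind T := node(node(unit, 5, N), node(unit, 5, empty), unit); no other remaining equation mentions T.
Delete trivial equation empty = empty.
Delete trivial equation unit = unit.
Bind N := unit. Substituting into the earlier binding gives T := node(node(unit, 5, unit), node(unit, 5, empty), unit).
Applying the MGU to either side gives node(node(unit, c, unit), q(node(node(node(unit, 5, unit), node(unit, 5, empty), unit), empty, unit)), unit).

node(node(unit, c, unit), q(node(node(node(unit, 5, unit), node(unit, 5, empty), unit), empty, unit)), unit)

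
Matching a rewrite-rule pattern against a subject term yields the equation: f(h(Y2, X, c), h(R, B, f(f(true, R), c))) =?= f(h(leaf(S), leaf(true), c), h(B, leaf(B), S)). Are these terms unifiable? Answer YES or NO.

Decompose f/2: h(Y2, X, c) =?= h(leaf(S), leaf(true), c),  h(R, B, f(f(true, R), c)) =?= h(B, leaf(B), S).
Decompose h/3: Y2 =?= leaf(S),  X =?= leaf(true),  c =?= c.
Bind Y2 := leaf(S); no other remaining equation mentions Y2.
Bind X := leaf(true); no other remaining equation mentions X.
Delete trivial equation c =?= c.
Decompose h/3: R =?= B,  B =?= leaf(B),  f(f(true, R), c) =?= S.
Bind R := B; substituting into the one remaining equation that mentions R gives: f(f(true, B), c) =?= S.
Occurs check fails: B occurs in leaf(B); the equation B =?= leaf(B) has no finite solution.

NO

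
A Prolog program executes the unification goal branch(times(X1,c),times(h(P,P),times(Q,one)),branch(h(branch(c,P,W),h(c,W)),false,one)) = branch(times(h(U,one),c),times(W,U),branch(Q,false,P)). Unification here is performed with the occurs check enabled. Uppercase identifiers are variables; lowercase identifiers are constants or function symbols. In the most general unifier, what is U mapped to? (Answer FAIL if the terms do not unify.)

times(h(branch(c,one,h(one,one)),h(c,h(one,one))),one)

Decompose branch/3: times(X1,c) = times(h(U,one),c),  times(h(P,P),times(Q,one)) = times(W,U),  branch(h(branch(c,P,W),h(c,W)),false,one) = branch(Q,false,P).
Decompose times/2: X1 = h(U,one),  c = c.
Bind X1 := h(U,one); no other remaining equation mentions X1.
Delete trivial equation c = c.
Decompose times/2: h(P,P) = W,  times(Q,one) = U.
Bind W := h(P,P); substituting into the one remaining equation that mentions W gives: branch(h(branch(c,P,h(P,P)),h(c,h(P,P))),false,one) = branch(Q,false,P).
Bind U := times(Q,one); no other remaining equation mentions U. Substituting into the earlier binding gives X1 := h(times(Q,one),one).
Decompose branch/3: h(branch(c,P,h(P,P)),h(c,h(P,P))) = Q,  false = false,  one = P.
Bind Q := h(branch(c,P,h(P,P)),h(c,h(P,P))); no other remaining equation mentions Q. Substituting into the earlier bindings gives X1 := h(times(h(branch(c,P,h(P,P)),h(c,h(P,P))),one),one), U := times(h(branch(c,P,h(P,P)),h(c,h(P,P))),one).
Delete trivial equation false = false.
Bind P := one. Substituting into the earlier bindings gives X1 := h(times(h(branch(c,one,h(one,one)),h(c,h(one,one))),one),one), W := h(one,one), U := times(h(branch(c,one,h(one,one)),h(c,h(one,one))),one), Q := h(branch(c,one,h(one,one)),h(c,h(one,one))).
MGU = { X1 = h(times(h(branch(c,one,h(one,one)),h(c,h(one,one))),one),one), W = h(one,one), U = times(h(branch(c,one,h(one,one)),h(c,h(one,one))),one), Q = h(branch(c,one,h(one,one)),h(c,h(one,one))), P = one }, so U = times(h(branch(c,one,h(one,one)),h(c,h(one,one))),one).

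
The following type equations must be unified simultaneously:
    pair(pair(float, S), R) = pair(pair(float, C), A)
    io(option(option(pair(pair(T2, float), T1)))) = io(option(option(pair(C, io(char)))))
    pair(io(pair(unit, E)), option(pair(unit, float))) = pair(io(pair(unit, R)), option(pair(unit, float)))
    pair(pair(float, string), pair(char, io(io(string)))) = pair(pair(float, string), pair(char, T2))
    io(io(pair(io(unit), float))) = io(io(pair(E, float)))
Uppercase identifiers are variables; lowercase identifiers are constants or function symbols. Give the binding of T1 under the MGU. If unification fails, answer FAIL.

Decompose pair/2: pair(float, S) = pair(float, C),  R = A.
Decompose pair/2: float = float,  S = C.
Delete trivial equation float = float.
Bind S := C; no other remaining equation mentions S.
Bind R := A; substituting into the one remaining equation that mentions R gives: pair(io(pair(unit, E)), option(pair(unit, float))) = pair(io(pair(unit, A)), option(pair(unit, float))).
Decompose io/1: option(option(pair(pair(T2, float), T1))) = option(option(pair(C, io(char)))).
Decompose option/1: option(pair(pair(T2, float), T1)) = option(pair(C, io(char))).
Decompose option/1: pair(pair(T2, float), T1) = pair(C, io(char)).
Decompose pair/2: pair(T2, float) = C,  T1 = io(char).
Bind C := pair(T2, float); no other remaining equation mentions C. Substituting into the earlier binding gives S := pair(T2, float).
Bind T1 := io(char); no other remaining equation mentions T1.
Decompose pair/2: io(pair(unit, E)) = io(pair(unit, A)),  option(pair(unit, float)) = option(pair(unit, float)).
Decompose io/1: pair(unit, E) = pair(unit, A).
Decompose pair/2: unit = unit,  E = A.
Delete trivial equation unit = unit.
Bind E := A; substituting into the one remaining equation that mentions E gives: io(io(pair(io(unit), float))) = io(io(pair(A, float))).
Delete trivial equation option(pair(unit, float)) = option(pair(unit, float)).
Decompose pair/2: pair(float, string) = pair(float, string),  pair(char, io(io(string))) = pair(char, T2).
Delete trivial equation pair(float, string) = pair(float, string).
Decompose pair/2: char = char,  io(io(string)) = T2.
Delete trivial equation char = char.
Bind T2 := io(io(string)); no other remaining equation mentions T2. Substituting into the earlier bindings gives S := pair(io(io(string)), float), C := pair(io(io(string)), float).
Decompose io/1: io(pair(io(unit), float)) = io(pair(A, float)).
Decompose io/1: pair(io(unit), float) = pair(A, float).
Decompose pair/2: io(unit) = A,  float = float.
Bind A := io(unit); no other remaining equation mentions A. Substituting into the earlier bindings gives R := io(unit), E := io(unit).
Delete trivial equation float = float.
MGU = { S ↦ pair(io(io(string)), float), R ↦ io(unit), C ↦ pair(io(io(string)), float), T1 ↦ io(char), E ↦ io(unit), T2 ↦ io(io(string)), A ↦ io(unit) }, so T1 ↦ io(char).

io(char)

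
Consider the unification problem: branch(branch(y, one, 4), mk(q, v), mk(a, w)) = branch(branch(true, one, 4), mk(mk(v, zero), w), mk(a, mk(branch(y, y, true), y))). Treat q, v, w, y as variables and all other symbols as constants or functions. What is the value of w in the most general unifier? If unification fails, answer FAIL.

mk(branch(true, true, true), true)

Decompose branch/3: branch(y, one, 4) = branch(true, one, 4),  mk(q, v) = mk(mk(v, zero), w),  mk(a, w) = mk(a, mk(branch(y, y, true), y)).
Decompose branch/3: y = true,  one = one,  4 = 4.
Bind y := true; substituting into the one remaining equation that mentions y gives: mk(a, w) = mk(a, mk(branch(true, true, true), true)).
Delete trivial equation one = one.
Delete trivial equation 4 = 4.
Decompose mk/2: q = mk(v, zero),  v = w.
Bind q := mk(v, zero); no other remaining equation mentions q.
Bind v := w; no other remaining equation mentions v. Substituting into the earlier binding gives q := mk(w, zero).
Decompose mk/2: a = a,  w = mk(branch(true, true, true), true).
Delete trivial equation a = a.
Bind w := mk(branch(true, true, true), true). Substituting into the earlier bindings gives q := mk(mk(branch(true, true, true), true), zero), v := mk(branch(true, true, true), true).
MGU = { y -> true, q -> mk(mk(branch(true, true, true), true), zero), v -> mk(branch(true, true, true), true), w -> mk(branch(true, true, true), true) }, so w -> mk(branch(true, true, true), true).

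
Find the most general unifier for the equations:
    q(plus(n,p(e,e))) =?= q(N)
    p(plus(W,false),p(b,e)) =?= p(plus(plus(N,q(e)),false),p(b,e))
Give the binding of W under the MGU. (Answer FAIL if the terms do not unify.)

Decompose q/1: plus(n,p(e,e)) =?= N.
Bind N := plus(n,p(e,e)); substituting into the remaining equation gives: p(plus(W,false),p(b,e)) =?= p(plus(plus(plus(n,p(e,e)),q(e)),false),p(b,e)).
Decompose p/2: plus(W,false) =?= plus(plus(plus(n,p(e,e)),q(e)),false),  p(b,e) =?= p(b,e).
Decompose plus/2: W =?= plus(plus(n,p(e,e)),q(e)),  false =?= false.
Bind W := plus(plus(n,p(e,e)),q(e)); no other remaining equation mentions W.
Delete trivial equation false =?= false.
Delete trivial equation p(b,e) =?= p(b,e).
MGU = { N ↦ plus(n,p(e,e)), W ↦ plus(plus(n,p(e,e)),q(e)) }, so W ↦ plus(plus(n,p(e,e)),q(e)).

plus(plus(n,p(e,e)),q(e))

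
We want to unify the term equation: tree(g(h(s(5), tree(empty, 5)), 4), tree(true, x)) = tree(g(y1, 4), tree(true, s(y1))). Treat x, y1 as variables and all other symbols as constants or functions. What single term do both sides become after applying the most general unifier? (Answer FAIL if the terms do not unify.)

tree(g(h(s(5), tree(empty, 5)), 4), tree(true, s(h(s(5), tree(empty, 5)))))

Decompose tree/2: g(h(s(5), tree(empty, 5)), 4) = g(y1, 4),  tree(true, x) = tree(true, s(y1)).
Decompose g/2: h(s(5), tree(empty, 5)) = y1,  4 = 4.
Bind y1 := h(s(5), tree(empty, 5)); substituting into the one remaining equation that mentions y1 gives: tree(true, x) = tree(true, s(h(s(5), tree(empty, 5)))).
Delete trivial equation 4 = 4.
Decompose tree/2: true = true,  x = s(h(s(5), tree(empty, 5))).
Delete trivial equation true = true.
Bind x := s(h(s(5), tree(empty, 5))).
Applying the MGU to either side gives tree(g(h(s(5), tree(empty, 5)), 4), tree(true, s(h(s(5), tree(empty, 5))))).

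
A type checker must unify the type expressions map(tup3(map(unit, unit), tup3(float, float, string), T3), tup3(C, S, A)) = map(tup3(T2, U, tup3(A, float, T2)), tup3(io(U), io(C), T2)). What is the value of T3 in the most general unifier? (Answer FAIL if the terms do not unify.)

tup3(map(unit, unit), float, map(unit, unit))

Decompose map/2: tup3(map(unit, unit), tup3(float, float, string), T3) = tup3(T2, U, tup3(A, float, T2)),  tup3(C, S, A) = tup3(io(U), io(C), T2).
Decompose tup3/3: map(unit, unit) = T2,  tup3(float, float, string) = U,  T3 = tup3(A, float, T2).
Bind T2 := map(unit, unit); substituting into the 2 remaining equations that mention T2 gives: T3 = tup3(A, float, map(unit, unit)),  tup3(C, S, A) = tup3(io(U), io(C), map(unit, unit)).
Bind U := tup3(float, float, string); substituting into the one remaining equation that mentions U gives: tup3(C, S, A) = tup3(io(tup3(float, float, string)), io(C), map(unit, unit)).
Bind T3 := tup3(A, float, map(unit, unit)); no other remaining equation mentions T3.
Decompose tup3/3: C = io(tup3(float, float, string)),  S = io(C),  A = map(unit, unit).
Bind C := io(tup3(float, float, string)); substituting into the one remaining equation that mentions C gives: S = io(io(tup3(float, float, string))).
Bind S := io(io(tup3(float, float, string))); no other remaining equation mentions S.
Bind A := map(unit, unit). Substituting into the earlier binding gives T3 := tup3(map(unit, unit), float, map(unit, unit)).
MGU = { T2 := map(unit, unit), U := tup3(float, float, string), T3 := tup3(map(unit, unit), float, map(unit, unit)), C := io(tup3(float, float, string)), S := io(io(tup3(float, float, string))), A := map(unit, unit) }, so T3 := tup3(map(unit, unit), float, map(unit, unit)).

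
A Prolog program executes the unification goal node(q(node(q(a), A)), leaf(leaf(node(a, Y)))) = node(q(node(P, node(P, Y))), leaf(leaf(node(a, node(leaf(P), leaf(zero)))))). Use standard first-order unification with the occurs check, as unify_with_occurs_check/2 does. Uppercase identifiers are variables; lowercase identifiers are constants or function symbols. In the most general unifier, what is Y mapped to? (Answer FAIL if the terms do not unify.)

node(leaf(q(a)), leaf(zero))

Decompose node/2: q(node(q(a), A)) = q(node(P, node(P, Y))),  leaf(leaf(node(a, Y))) = leaf(leaf(node(a, node(leaf(P), leaf(zero))))).
Decompose q/1: node(q(a), A) = node(P, node(P, Y)).
Decompose node/2: q(a) = P,  A = node(P, Y).
Bind P := q(a); substituting into the remaining equations gives: A = node(q(a), Y),  leaf(leaf(node(a, Y))) = leaf(leaf(node(a, node(leaf(q(a)), leaf(zero))))).
Bind A := node(q(a), Y); no other remaining equation mentions A.
Decompose leaf/1: leaf(node(a, Y)) = leaf(node(a, node(leaf(q(a)), leaf(zero)))).
Decompose leaf/1: node(a, Y) = node(a, node(leaf(q(a)), leaf(zero))).
Decompose node/2: a = a,  Y = node(leaf(q(a)), leaf(zero)).
Delete trivial equation a = a.
Bind Y := node(leaf(q(a)), leaf(zero)). Substituting into the earlier binding gives A := node(q(a), node(leaf(q(a)), leaf(zero))).
MGU = { P = q(a), A = node(q(a), node(leaf(q(a)), leaf(zero))), Y = node(leaf(q(a)), leaf(zero)) }, so Y = node(leaf(q(a)), leaf(zero)).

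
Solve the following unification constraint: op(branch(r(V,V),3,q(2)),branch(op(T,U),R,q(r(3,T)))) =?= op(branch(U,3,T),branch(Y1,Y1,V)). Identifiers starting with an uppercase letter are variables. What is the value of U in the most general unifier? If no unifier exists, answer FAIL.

r(q(r(3,q(2))),q(r(3,q(2))))

Decompose op/2: branch(r(V,V),3,q(2)) =?= branch(U,3,T),  branch(op(T,U),R,q(r(3,T))) =?= branch(Y1,Y1,V).
Decompose branch/3: r(V,V) =?= U,  3 =?= 3,  q(2) =?= T.
Bind U := r(V,V); substituting into the one remaining equation that mentions U gives: branch(op(T,r(V,V)),R,q(r(3,T))) =?= branch(Y1,Y1,V).
Delete trivial equation 3 =?= 3.
Bind T := q(2); substituting into the remaining equation gives: branch(op(q(2),r(V,V)),R,q(r(3,q(2)))) =?= branch(Y1,Y1,V).
Decompose branch/3: op(q(2),r(V,V)) =?= Y1,  R =?= Y1,  q(r(3,q(2))) =?= V.
Bind Y1 := op(q(2),r(V,V)); substituting into the one remaining equation that mentions Y1 gives: R =?= op(q(2),r(V,V)).
Bind R := op(q(2),r(V,V)); no other remaining equation mentions R.
Bind V := q(r(3,q(2))). Substituting into the earlier bindings gives U := r(q(r(3,q(2))),q(r(3,q(2)))), Y1 := op(q(2),r(q(r(3,q(2))),q(r(3,q(2))))), R := op(q(2),r(q(r(3,q(2))),q(r(3,q(2))))).
MGU = { U ↦ r(q(r(3,q(2))),q(r(3,q(2)))), T ↦ q(2), Y1 ↦ op(q(2),r(q(r(3,q(2))),q(r(3,q(2))))), R ↦ op(q(2),r(q(r(3,q(2))),q(r(3,q(2))))), V ↦ q(r(3,q(2))) }, so U ↦ r(q(r(3,q(2))),q(r(3,q(2)))).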